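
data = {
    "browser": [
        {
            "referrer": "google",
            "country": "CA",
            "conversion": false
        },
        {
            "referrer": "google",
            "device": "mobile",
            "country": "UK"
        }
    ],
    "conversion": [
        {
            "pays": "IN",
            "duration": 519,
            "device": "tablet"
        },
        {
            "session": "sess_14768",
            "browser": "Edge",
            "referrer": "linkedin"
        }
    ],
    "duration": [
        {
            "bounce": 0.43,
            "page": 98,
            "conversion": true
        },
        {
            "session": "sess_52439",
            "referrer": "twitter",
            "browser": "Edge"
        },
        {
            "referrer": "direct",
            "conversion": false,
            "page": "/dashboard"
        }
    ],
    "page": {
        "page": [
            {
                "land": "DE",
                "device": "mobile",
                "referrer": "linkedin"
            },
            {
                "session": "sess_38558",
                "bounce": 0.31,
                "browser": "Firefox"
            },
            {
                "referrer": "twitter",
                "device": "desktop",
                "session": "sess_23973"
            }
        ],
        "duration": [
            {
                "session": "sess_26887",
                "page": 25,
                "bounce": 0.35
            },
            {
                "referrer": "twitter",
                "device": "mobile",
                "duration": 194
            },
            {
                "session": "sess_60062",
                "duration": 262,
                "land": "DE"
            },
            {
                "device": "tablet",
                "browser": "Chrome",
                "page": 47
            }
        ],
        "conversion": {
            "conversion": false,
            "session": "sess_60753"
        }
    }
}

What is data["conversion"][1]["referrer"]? "linkedin"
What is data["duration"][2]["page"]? "/dashboard"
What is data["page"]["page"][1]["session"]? "sess_38558"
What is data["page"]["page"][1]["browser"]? "Firefox"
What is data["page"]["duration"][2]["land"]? "DE"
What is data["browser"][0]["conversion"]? False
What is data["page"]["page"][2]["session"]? "sess_23973"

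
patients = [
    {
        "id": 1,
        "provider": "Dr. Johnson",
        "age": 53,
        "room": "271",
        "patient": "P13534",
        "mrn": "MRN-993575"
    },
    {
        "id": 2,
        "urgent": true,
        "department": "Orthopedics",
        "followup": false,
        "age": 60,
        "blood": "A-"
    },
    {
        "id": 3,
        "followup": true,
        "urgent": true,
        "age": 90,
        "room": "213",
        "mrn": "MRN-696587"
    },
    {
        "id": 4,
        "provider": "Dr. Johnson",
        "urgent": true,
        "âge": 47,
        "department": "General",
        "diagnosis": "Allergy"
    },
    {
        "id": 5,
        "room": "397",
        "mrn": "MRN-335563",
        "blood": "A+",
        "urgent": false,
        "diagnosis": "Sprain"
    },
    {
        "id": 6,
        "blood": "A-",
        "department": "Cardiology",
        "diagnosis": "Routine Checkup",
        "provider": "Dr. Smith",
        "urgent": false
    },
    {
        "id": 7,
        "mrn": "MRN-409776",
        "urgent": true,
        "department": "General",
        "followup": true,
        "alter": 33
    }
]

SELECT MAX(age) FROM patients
90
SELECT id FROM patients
[1, 2, 3, 4, 5, 6, 7]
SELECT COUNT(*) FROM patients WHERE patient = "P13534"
1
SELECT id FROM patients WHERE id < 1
[]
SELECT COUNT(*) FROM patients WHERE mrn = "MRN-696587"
1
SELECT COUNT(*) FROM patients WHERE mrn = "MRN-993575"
1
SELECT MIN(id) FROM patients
1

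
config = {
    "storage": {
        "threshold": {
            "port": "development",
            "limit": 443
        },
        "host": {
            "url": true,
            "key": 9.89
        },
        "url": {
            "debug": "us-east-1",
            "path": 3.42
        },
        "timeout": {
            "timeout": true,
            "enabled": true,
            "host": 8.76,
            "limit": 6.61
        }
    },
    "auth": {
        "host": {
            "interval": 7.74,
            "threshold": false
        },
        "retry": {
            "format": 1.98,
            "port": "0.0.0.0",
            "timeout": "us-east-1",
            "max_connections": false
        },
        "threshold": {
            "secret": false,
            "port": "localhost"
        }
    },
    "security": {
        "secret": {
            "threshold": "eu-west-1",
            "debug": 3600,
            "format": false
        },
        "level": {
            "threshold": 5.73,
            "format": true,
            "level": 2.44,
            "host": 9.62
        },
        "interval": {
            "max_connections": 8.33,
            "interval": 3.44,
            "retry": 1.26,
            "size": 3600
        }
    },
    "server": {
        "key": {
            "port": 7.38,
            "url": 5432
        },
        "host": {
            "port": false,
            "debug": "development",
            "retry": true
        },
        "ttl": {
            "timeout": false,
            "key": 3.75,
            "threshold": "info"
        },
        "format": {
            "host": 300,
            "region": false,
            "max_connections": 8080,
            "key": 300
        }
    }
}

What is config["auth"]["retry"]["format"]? 1.98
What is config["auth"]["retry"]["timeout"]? "us-east-1"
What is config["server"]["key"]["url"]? 5432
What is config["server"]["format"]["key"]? 300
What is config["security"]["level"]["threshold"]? 5.73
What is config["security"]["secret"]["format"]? False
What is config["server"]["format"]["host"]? 300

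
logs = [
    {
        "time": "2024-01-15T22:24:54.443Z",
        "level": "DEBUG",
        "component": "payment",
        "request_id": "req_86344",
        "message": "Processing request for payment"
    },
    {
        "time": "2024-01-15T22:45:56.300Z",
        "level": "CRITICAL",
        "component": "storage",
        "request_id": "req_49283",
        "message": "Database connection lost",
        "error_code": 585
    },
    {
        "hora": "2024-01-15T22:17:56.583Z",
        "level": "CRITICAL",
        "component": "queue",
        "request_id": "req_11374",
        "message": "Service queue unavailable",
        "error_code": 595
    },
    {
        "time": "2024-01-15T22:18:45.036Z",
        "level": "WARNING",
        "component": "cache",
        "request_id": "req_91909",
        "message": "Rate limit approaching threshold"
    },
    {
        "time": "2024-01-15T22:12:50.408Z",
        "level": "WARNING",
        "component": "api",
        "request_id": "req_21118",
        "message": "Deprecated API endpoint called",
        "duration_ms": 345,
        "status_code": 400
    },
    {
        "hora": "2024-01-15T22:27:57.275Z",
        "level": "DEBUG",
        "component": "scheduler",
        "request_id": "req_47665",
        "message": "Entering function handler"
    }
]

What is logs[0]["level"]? "DEBUG"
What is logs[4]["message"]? "Deprecated API endpoint called"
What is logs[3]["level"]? "WARNING"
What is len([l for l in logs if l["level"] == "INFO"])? 0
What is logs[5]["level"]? "DEBUG"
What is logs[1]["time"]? "2024-01-15T22:45:56.300Z"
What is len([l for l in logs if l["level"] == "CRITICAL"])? 2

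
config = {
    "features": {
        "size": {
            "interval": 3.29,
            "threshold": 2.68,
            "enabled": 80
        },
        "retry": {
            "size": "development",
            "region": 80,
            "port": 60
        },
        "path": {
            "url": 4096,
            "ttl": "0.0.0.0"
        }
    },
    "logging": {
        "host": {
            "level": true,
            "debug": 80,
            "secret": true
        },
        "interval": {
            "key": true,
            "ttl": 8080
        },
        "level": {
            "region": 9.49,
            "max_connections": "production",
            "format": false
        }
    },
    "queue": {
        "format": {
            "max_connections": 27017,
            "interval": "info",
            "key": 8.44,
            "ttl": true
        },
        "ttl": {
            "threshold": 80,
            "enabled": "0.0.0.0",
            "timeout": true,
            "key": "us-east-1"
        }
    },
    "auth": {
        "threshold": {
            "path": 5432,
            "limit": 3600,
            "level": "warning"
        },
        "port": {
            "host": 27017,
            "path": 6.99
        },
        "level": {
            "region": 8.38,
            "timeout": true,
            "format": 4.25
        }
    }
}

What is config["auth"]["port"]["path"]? 6.99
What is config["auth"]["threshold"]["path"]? 5432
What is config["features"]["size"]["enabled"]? 80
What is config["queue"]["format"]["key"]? 8.44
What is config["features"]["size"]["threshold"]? 2.68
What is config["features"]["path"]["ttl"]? "0.0.0.0"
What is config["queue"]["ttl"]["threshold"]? 80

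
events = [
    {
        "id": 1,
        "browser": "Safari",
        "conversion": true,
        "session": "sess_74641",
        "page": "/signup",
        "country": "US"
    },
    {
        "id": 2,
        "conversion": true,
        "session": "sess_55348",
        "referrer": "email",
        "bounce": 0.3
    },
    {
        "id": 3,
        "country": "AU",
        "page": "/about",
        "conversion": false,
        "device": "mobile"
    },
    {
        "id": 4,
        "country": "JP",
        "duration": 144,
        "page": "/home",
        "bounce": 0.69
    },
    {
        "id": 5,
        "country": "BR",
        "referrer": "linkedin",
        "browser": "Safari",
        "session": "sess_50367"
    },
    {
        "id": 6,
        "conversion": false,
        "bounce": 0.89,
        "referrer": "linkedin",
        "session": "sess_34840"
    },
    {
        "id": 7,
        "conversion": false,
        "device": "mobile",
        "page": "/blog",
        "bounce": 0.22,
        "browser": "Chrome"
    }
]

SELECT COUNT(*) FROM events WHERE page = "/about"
1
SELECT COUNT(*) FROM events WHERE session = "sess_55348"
1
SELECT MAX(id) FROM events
7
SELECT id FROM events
[1, 2, 3, 4, 5, 6, 7]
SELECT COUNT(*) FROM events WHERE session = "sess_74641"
1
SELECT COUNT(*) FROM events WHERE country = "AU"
1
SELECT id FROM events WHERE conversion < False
[]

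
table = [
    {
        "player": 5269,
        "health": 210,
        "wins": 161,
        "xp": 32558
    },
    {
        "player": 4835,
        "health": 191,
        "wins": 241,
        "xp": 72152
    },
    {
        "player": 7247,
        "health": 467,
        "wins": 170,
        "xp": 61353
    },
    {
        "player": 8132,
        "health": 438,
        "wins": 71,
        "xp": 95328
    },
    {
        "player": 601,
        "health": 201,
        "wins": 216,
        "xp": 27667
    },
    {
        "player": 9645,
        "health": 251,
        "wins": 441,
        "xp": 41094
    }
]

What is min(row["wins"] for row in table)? 71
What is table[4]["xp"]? 27667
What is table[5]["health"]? 251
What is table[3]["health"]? 438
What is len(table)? 6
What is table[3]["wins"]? 71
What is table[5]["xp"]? 41094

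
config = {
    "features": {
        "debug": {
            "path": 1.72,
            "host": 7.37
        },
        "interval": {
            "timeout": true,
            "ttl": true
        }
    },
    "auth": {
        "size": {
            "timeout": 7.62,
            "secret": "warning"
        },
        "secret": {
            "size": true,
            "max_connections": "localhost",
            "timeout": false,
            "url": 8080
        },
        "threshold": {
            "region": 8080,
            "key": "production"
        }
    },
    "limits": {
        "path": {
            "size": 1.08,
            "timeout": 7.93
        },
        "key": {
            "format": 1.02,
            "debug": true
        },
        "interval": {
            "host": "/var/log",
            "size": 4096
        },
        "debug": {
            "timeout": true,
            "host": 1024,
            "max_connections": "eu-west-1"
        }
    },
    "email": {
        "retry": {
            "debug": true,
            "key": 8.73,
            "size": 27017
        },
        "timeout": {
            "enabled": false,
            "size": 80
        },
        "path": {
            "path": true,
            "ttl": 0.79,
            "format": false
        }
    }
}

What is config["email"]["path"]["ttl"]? 0.79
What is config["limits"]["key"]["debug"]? True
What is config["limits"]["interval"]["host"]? "/var/log"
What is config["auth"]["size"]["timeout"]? 7.62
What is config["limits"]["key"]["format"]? 1.02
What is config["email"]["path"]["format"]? False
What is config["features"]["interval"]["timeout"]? True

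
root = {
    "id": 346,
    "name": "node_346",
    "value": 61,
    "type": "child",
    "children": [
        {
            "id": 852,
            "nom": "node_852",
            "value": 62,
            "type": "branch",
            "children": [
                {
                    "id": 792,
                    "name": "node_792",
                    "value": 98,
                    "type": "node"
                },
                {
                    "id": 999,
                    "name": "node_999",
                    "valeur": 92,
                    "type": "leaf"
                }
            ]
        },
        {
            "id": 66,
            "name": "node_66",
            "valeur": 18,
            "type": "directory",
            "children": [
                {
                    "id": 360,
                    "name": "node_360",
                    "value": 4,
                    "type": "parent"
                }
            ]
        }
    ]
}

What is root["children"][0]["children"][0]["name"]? "node_792"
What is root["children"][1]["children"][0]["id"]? 360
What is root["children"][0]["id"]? 852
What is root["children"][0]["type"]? "branch"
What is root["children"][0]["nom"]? "node_852"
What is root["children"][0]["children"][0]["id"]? 792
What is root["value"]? 61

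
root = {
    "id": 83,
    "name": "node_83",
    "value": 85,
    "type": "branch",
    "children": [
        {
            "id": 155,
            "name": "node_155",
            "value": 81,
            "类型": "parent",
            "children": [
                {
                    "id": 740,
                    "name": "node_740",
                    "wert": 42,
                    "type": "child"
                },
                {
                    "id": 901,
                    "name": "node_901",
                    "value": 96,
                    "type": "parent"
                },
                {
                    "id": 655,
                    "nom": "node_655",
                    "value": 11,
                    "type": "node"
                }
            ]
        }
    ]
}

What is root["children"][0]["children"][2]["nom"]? "node_655"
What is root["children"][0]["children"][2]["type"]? "node"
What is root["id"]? 83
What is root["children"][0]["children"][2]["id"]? 655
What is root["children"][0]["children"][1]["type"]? "parent"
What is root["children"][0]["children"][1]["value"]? 96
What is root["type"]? "branch"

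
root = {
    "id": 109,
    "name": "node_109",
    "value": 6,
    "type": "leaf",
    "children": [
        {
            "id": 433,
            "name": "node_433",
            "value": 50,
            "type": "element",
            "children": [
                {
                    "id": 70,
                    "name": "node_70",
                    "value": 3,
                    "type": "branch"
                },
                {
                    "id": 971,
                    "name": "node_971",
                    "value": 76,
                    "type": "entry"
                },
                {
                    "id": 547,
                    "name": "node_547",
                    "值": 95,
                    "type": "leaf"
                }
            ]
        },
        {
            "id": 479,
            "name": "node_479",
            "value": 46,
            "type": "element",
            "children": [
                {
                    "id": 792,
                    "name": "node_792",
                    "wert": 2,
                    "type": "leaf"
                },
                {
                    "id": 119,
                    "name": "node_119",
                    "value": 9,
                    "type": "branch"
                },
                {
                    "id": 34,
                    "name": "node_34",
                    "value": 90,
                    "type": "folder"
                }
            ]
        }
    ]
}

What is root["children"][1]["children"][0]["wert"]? 2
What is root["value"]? 6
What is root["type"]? "leaf"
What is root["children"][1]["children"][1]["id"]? 119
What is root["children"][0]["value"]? 50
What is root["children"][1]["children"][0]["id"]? 792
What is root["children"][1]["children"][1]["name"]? "node_119"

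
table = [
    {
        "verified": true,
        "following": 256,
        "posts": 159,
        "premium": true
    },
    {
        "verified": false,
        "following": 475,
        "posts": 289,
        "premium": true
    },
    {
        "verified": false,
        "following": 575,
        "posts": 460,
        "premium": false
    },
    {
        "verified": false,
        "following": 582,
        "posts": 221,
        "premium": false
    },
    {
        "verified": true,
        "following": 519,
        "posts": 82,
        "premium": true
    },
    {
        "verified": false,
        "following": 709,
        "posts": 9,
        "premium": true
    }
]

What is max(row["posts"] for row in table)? 460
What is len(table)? 6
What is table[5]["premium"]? True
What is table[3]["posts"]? 221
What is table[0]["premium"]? True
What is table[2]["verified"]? False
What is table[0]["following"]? 256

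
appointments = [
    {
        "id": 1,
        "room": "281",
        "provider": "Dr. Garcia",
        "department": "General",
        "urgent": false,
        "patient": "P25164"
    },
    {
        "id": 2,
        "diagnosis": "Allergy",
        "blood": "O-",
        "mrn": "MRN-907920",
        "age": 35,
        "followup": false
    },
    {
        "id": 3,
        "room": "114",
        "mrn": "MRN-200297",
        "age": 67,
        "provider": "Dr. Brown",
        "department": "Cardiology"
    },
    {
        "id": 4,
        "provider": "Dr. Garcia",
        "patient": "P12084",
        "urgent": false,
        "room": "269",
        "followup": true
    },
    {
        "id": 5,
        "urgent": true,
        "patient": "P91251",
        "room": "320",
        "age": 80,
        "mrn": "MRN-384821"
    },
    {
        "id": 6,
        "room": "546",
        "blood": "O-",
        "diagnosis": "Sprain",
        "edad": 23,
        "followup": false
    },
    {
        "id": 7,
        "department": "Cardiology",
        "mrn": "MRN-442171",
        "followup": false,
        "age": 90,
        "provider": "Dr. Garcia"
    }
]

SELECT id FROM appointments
[1, 2, 3, 4, 5, 6, 7]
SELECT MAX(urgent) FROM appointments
True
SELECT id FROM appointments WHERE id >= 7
[7]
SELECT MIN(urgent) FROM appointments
False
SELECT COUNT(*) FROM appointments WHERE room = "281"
1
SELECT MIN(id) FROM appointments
1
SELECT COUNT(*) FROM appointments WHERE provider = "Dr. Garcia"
3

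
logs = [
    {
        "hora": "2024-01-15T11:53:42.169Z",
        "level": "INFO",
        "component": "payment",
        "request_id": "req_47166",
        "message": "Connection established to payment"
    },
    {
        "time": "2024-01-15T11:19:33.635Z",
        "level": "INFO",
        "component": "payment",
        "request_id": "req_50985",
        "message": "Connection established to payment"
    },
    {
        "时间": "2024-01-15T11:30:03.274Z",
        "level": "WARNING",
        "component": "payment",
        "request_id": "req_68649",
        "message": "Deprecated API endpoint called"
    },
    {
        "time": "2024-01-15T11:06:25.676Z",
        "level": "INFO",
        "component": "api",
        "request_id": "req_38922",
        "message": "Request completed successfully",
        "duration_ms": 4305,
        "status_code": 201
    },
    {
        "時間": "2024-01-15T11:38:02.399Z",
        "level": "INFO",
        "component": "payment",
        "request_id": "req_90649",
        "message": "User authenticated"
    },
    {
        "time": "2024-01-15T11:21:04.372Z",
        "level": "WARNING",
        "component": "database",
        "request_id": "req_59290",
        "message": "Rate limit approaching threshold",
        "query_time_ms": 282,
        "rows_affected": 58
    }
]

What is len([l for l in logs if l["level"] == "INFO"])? 4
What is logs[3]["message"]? "Request completed successfully"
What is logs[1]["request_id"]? "req_50985"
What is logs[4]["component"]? "payment"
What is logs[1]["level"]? "INFO"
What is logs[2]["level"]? "WARNING"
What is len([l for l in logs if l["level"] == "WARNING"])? 2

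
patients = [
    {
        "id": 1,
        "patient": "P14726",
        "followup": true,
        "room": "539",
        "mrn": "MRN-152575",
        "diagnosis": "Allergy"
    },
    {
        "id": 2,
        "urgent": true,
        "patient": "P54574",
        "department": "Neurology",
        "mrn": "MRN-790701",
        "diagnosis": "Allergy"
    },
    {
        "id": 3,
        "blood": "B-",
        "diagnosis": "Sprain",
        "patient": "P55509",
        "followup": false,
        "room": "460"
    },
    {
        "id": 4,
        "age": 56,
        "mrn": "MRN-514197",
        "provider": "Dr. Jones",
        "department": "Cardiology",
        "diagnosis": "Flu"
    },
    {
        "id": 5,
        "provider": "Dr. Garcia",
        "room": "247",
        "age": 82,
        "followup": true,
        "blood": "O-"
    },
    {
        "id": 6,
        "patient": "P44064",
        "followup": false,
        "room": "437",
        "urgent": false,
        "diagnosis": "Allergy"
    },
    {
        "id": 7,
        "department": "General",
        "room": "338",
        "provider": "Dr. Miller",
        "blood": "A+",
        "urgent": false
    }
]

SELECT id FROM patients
[1, 2, 3, 4, 5, 6, 7]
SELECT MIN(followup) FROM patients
False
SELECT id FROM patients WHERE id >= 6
[6, 7]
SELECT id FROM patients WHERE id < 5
[1, 2, 3, 4]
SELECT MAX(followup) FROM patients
True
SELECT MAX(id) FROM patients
7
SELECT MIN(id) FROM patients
1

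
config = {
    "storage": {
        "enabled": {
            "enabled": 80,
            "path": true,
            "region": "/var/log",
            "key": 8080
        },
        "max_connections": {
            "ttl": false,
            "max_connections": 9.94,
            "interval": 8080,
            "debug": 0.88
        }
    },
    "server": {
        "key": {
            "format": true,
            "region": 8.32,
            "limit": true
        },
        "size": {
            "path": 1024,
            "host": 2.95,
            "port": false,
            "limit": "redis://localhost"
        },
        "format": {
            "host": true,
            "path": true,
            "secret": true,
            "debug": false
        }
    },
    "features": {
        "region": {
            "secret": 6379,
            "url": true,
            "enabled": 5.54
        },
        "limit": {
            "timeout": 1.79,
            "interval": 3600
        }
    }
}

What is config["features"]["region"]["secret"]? 6379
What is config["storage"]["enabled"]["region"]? "/var/log"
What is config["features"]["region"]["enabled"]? 5.54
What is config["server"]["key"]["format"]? True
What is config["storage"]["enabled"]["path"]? True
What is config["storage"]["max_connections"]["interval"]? 8080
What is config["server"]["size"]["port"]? False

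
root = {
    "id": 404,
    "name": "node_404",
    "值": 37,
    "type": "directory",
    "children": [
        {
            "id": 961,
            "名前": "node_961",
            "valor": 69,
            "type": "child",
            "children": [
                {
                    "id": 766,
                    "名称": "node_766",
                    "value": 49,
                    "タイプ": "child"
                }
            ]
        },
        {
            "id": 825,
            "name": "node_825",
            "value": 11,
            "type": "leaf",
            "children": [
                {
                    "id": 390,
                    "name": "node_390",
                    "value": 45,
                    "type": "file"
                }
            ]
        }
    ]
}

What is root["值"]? 37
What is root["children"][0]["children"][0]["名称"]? "node_766"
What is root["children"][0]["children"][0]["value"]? 49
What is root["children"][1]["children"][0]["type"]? "file"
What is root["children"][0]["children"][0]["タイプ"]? "child"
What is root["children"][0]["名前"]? "node_961"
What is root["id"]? 404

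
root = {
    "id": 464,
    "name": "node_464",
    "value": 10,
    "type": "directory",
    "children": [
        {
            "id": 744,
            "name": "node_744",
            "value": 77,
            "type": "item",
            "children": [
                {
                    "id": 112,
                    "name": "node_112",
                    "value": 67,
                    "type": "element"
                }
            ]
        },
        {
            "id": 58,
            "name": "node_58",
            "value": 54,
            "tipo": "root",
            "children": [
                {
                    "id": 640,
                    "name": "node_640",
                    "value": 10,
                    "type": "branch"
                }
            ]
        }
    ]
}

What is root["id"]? 464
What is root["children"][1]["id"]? 58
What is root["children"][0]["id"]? 744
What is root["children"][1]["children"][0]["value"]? 10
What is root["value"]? 10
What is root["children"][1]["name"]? "node_58"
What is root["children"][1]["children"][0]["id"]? 640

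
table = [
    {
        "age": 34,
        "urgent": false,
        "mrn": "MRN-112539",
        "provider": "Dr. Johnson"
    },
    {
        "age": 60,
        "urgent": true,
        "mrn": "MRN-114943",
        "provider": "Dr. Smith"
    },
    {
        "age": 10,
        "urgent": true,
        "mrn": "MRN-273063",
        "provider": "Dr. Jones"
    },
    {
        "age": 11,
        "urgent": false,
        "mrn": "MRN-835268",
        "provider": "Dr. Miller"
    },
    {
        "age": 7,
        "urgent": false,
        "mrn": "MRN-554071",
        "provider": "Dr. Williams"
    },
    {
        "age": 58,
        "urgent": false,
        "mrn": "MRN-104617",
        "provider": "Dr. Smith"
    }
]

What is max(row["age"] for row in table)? 60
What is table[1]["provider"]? "Dr. Smith"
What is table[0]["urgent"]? False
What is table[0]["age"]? 34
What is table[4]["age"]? 7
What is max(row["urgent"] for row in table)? True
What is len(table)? 6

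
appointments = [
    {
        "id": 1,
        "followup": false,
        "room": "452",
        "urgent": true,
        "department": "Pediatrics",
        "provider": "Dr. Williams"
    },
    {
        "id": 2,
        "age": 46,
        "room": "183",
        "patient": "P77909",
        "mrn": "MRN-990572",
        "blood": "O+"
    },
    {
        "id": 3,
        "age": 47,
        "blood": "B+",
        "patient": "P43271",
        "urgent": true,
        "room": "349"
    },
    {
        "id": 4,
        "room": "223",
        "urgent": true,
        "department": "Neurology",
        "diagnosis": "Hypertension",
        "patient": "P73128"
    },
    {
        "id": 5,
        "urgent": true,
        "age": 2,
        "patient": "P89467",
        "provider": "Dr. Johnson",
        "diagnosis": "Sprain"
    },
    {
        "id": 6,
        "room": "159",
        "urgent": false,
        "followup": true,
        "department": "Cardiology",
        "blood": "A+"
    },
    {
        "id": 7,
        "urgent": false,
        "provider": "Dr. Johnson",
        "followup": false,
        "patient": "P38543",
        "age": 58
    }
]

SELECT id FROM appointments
[1, 2, 3, 4, 5, 6, 7]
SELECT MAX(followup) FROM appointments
True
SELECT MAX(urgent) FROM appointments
True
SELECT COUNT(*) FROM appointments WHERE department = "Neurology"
1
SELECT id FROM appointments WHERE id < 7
[1, 2, 3, 4, 5, 6]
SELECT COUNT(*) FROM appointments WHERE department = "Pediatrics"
1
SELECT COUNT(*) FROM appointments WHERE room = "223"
1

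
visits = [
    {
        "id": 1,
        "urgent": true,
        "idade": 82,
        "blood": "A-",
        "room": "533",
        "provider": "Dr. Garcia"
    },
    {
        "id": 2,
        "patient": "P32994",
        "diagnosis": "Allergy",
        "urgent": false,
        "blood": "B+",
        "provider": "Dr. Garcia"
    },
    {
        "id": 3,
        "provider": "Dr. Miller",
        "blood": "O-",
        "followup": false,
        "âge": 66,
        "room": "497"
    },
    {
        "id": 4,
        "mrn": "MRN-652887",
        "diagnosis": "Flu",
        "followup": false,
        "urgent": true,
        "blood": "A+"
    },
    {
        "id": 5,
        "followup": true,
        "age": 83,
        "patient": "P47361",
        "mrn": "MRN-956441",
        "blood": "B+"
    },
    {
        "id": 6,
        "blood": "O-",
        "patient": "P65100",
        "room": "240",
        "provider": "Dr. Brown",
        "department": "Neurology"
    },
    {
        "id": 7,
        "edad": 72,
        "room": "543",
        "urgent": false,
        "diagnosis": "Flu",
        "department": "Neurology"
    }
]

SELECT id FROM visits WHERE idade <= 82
[1]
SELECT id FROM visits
[1, 2, 3, 4, 5, 6, 7]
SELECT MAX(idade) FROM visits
82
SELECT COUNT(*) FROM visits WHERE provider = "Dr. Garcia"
2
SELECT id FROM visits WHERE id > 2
[3, 4, 5, 6, 7]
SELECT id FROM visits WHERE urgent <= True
[1, 2, 4, 7]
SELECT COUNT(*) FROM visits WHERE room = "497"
1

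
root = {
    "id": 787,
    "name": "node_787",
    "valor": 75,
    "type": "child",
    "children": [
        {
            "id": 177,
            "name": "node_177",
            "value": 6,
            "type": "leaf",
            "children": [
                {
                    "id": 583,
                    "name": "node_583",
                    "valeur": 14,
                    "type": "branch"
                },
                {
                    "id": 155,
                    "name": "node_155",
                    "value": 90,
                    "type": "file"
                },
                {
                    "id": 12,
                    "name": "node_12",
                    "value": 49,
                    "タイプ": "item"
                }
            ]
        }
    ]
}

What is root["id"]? 787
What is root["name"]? "node_787"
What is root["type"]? "child"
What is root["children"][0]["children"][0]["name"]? "node_583"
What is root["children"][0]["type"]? "leaf"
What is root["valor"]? 75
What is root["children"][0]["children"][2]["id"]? 12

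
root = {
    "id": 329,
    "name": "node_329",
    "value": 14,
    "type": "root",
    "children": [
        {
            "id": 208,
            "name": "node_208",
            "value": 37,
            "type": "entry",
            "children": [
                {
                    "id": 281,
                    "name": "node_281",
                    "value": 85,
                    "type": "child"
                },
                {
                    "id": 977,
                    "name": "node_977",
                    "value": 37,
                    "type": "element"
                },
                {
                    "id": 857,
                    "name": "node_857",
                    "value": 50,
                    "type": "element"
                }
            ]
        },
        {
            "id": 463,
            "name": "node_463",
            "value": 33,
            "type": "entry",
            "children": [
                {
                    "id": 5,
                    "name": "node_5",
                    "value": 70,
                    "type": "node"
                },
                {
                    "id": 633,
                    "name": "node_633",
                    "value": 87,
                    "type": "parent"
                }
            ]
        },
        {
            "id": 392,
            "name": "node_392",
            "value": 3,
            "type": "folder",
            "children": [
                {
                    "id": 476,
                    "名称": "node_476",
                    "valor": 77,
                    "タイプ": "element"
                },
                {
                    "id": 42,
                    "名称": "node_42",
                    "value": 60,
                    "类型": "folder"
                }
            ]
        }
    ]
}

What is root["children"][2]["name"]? "node_392"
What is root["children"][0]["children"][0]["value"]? 85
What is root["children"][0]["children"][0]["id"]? 281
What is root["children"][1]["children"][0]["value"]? 70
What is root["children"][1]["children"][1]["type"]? "parent"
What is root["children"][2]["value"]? 3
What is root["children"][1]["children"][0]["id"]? 5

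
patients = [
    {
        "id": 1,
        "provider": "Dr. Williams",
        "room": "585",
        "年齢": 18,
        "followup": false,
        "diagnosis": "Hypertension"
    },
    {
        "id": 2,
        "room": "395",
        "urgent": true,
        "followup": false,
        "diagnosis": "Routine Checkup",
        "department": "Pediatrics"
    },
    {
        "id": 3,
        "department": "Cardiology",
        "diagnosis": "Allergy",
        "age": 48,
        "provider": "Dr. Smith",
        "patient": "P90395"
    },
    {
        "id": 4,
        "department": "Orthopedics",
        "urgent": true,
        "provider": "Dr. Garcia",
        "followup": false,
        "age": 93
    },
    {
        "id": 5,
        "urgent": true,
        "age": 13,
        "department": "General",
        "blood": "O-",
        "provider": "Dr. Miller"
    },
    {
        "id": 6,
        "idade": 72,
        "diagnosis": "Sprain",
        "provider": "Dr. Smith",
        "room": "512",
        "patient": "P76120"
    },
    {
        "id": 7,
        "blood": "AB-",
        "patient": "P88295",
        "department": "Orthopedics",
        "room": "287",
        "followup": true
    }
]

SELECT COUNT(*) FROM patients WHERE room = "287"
1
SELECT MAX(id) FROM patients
7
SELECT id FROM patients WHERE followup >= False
[1, 2, 4, 7]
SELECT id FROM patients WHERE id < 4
[1, 2, 3]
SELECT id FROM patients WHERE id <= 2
[1, 2]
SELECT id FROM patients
[1, 2, 3, 4, 5, 6, 7]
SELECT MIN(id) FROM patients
1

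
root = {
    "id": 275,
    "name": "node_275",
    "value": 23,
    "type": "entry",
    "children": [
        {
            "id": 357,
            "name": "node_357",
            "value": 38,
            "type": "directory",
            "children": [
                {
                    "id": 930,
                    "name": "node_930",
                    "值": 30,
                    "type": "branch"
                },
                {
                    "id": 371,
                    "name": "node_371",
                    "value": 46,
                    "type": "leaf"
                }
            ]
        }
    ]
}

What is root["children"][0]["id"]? 357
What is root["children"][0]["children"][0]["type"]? "branch"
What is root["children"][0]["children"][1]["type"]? "leaf"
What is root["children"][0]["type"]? "directory"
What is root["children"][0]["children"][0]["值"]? 30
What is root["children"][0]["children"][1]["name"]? "node_371"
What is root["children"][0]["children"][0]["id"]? 930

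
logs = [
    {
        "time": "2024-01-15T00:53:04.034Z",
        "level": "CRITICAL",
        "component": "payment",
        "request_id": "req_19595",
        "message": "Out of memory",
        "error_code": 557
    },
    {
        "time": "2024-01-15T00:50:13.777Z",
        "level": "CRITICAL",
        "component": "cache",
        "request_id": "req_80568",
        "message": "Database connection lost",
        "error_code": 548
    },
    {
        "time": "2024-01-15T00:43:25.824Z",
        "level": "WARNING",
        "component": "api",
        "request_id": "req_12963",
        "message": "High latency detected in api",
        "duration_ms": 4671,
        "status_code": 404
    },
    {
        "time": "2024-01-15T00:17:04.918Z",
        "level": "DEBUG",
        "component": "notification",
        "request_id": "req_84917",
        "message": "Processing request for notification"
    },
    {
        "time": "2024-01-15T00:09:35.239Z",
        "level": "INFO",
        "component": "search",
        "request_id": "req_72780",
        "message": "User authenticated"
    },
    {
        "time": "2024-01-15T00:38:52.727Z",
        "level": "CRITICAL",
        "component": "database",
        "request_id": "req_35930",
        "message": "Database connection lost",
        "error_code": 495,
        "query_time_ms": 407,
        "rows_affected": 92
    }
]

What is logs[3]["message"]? "Processing request for notification"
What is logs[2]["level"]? "WARNING"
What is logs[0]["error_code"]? 557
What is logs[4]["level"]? "INFO"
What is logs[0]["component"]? "payment"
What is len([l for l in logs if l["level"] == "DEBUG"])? 1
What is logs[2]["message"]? "High latency detected in api"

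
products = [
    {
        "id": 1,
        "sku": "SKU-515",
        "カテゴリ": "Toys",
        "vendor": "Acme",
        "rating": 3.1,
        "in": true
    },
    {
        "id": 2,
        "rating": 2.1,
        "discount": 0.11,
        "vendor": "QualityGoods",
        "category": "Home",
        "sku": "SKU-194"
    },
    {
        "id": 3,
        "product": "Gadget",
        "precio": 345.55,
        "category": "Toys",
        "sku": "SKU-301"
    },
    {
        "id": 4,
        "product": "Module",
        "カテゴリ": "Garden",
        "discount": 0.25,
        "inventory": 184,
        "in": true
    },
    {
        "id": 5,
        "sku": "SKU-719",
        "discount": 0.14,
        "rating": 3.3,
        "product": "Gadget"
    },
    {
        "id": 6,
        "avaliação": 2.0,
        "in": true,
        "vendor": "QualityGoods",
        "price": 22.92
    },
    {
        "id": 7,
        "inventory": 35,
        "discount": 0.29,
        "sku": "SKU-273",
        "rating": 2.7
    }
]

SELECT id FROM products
[1, 2, 3, 4, 5, 6, 7]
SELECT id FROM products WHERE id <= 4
[1, 2, 3, 4]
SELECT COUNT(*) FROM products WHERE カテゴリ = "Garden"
1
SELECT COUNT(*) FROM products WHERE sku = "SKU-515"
1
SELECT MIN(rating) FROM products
2.1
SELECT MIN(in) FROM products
True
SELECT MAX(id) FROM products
7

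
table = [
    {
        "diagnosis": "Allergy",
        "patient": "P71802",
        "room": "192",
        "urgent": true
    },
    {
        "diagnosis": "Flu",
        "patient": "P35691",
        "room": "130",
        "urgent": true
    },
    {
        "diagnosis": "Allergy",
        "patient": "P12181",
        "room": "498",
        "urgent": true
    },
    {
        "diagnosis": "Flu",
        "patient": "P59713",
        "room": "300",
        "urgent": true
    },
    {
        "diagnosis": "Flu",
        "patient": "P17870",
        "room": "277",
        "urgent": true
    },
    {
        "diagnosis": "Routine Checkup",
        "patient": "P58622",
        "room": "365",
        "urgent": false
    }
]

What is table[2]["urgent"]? True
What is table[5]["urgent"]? False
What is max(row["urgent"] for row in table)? True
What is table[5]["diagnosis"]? "Routine Checkup"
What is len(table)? 6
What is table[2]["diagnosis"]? "Allergy"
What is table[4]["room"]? "277"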